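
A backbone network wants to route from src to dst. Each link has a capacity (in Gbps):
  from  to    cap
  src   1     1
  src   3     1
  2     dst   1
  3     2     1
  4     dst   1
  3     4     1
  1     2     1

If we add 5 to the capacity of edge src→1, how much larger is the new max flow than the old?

Original max flow = 2.
Even with extra capacity on src→1, another cut of capacity 2 remains binding.
New max flow = 2. Increase = 0.

0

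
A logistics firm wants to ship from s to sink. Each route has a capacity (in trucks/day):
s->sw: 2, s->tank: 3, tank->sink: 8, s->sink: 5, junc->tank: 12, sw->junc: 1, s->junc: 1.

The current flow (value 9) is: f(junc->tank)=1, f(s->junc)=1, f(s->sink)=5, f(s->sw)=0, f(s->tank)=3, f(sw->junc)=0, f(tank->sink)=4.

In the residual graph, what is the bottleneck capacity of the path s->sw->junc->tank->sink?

1

Residual capacities along the path: s->sw: 2, sw->junc: 1, junc->tank: 11, tank->sink: 4.
Minimum is 1.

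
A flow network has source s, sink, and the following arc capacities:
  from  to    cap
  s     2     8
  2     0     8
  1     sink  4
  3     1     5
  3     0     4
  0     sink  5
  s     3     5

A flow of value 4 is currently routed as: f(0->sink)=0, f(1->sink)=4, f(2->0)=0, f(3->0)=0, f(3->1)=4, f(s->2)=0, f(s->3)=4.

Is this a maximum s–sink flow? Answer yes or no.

Residual path s->3->0->sink has bottleneck 1 > 0.
Pushing 1 along it raises the flow to 5, so the given flow is not maximum.

No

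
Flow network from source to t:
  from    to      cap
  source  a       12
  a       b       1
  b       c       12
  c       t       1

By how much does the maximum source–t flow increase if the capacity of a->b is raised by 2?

Original max flow = 1.
Even with extra capacity on a->b, another cut of capacity 1 remains binding.
New max flow = 1. Increase = 0.

0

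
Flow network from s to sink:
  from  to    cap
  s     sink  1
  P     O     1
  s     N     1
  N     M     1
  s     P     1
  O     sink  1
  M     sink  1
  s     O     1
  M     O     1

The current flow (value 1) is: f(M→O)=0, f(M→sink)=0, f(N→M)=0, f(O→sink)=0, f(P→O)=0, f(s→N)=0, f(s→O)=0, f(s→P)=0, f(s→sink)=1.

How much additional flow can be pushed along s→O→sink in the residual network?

1

Residual capacities along the path: s→O: 1, O→sink: 1.
Minimum is 1.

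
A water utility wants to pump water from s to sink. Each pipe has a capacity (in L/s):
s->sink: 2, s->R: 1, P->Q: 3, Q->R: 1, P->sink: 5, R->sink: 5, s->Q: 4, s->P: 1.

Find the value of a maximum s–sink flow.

Augment s->sink: bottleneck 2. Total 2.
Augment s->P->sink: bottleneck 1. Total 3.
Augment s->R->sink: bottleneck 1. Total 4.
Augment s->Q->R->sink: bottleneck 1. Total 5.
No augmenting path remains in the residual graph.

5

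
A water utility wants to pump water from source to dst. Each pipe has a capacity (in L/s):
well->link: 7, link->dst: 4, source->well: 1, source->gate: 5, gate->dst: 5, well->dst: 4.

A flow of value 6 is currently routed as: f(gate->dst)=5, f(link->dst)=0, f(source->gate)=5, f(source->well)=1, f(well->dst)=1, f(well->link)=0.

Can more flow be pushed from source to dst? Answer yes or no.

Residual reachable from source: {source}; dst is not reachable.
Saturated cut: source->well, source->gate with total capacity 6 = current flow value. Flow is maximum.

No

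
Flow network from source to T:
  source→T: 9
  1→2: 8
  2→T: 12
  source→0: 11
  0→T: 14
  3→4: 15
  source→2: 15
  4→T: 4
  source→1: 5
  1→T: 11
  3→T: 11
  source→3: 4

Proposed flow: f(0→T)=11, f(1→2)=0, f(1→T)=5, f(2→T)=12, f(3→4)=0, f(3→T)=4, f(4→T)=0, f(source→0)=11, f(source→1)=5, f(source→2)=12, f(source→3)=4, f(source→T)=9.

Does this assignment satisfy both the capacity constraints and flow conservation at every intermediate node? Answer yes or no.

Every edge has 0 ≤ f(e) ≤ cap(e).
At each intermediate node, inflow equals outflow.

Yes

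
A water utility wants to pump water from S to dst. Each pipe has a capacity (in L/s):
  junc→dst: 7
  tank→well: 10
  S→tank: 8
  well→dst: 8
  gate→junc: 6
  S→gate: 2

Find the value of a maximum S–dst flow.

Augment S→tank→well→dst: bottleneck 8. Total 8.
Augment S→gate→junc→dst: bottleneck 2. Total 10.
No augmenting path remains in the residual graph.

10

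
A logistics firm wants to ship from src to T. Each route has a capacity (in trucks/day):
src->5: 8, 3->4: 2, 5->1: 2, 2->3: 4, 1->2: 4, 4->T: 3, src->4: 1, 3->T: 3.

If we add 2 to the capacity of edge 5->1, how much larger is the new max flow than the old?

2

Original max flow = 3.
After raising cap(5->1), augmenting paths through that edge carry 2 more units.
New max flow = 5. Increase = 2.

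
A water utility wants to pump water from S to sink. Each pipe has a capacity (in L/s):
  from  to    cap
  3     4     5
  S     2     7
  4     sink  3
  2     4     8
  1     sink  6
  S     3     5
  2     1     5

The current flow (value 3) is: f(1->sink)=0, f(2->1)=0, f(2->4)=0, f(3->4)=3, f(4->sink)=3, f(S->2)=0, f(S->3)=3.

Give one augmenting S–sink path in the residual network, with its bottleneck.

Residual along S->2->1->sink: S->2: 7, 2->1: 5, 1->sink: 6.
Bottleneck = min = 5.

S->2->1->sink, bottleneck 5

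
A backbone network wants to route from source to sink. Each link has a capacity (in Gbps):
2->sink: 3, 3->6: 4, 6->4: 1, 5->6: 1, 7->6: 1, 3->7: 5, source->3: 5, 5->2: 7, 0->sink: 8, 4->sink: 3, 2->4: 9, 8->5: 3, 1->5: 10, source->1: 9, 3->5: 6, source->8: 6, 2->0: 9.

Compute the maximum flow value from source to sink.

8

Augment source->1->5->2->sink: bottleneck 3. Total 3.
Augment source->3->6->4->sink: bottleneck 1. Total 4.
Augment source->1->5->2->4->sink: bottleneck 2. Total 6.
Augment source->1->5->2->0->sink: bottleneck 2. Total 8.
No augmenting path remains in the residual graph.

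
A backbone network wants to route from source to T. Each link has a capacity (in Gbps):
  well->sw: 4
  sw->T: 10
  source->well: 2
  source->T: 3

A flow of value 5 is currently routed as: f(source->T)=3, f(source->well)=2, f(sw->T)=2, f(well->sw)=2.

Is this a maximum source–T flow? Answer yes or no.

Residual reachable from source: {source}; T is not reachable.
Saturated cut: source->well, source->T with total capacity 5 = current flow value. Flow is maximum.

Yes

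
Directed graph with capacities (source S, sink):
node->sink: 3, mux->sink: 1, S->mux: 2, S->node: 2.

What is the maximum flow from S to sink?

3

Augment S->mux->sink: bottleneck 1. Total 1.
Augment S->node->sink: bottleneck 2. Total 3.
No augmenting path remains in the residual graph.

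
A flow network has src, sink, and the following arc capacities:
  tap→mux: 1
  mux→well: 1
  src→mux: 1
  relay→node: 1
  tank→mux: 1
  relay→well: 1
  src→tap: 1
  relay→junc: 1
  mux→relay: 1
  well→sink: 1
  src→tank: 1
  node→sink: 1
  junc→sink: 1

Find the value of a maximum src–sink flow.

2

Augment src→mux→well→sink: bottleneck 1. Total 1.
Augment src→tap→mux→relay→junc→sink: bottleneck 1. Total 2.
No augmenting path remains in the residual graph.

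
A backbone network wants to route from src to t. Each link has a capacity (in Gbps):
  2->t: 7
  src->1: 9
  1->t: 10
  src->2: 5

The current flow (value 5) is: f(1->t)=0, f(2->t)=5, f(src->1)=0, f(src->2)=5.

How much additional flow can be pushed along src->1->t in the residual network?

Residual capacities along the path: src->1: 9, 1->t: 10.
Minimum is 9.

9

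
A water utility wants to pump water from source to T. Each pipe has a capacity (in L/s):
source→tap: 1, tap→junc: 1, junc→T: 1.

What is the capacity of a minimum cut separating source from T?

1

Max flow = 1 (via 1 augmenting path).
In the residual at optimum, the set reachable from source is {source}.
Cut edges: source→tap (cap 1). Sum = 1.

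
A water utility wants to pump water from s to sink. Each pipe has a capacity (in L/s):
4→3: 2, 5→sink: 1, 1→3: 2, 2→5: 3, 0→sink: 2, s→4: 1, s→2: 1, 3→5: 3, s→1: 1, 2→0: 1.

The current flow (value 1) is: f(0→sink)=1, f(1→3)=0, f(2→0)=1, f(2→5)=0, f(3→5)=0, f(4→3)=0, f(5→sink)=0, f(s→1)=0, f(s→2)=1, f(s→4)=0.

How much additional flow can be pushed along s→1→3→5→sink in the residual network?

Residual capacities along the path: s→1: 1, 1→3: 2, 3→5: 3, 5→sink: 1.
Minimum is 1.

1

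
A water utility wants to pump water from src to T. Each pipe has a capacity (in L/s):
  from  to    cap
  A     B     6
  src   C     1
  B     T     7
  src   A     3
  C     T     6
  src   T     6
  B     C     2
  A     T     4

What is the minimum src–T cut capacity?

10

Max flow = 10 (via 3 augmenting paths).
In the residual at optimum, the set reachable from src is {src}.
Cut edges: src→A (cap 3), src→C (cap 1), src→T (cap 6). Sum = 10.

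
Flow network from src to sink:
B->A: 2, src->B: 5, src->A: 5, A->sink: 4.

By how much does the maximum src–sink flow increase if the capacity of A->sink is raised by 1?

Original max flow = 4.
After raising cap(A->sink), augmenting paths through that edge carry 1 more unit.
New max flow = 5. Increase = 1.

1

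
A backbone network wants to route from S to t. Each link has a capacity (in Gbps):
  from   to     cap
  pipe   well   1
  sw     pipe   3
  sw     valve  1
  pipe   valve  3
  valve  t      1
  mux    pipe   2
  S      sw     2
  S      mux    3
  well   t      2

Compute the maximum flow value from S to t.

2

Augment S→sw→valve→t: bottleneck 1. Total 1.
Augment S→sw→pipe→well→t: bottleneck 1. Total 2.
No augmenting path remains in the residual graph.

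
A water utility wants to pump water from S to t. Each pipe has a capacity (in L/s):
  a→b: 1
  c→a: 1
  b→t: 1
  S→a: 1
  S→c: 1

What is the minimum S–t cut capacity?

1

Max flow = 1 (via 1 augmenting path).
In the residual at optimum, the set reachable from S is {S, a, c}.
Cut edges: a→b (cap 1). Sum = 1.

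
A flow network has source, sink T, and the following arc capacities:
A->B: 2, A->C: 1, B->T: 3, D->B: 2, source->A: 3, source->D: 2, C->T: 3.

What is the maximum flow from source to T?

4

Augment source->D->B->T: bottleneck 2. Total 2.
Augment source->A->B->T: bottleneck 1. Total 3.
Augment source->A->C->T: bottleneck 1. Total 4.
No augmenting path remains in the residual graph.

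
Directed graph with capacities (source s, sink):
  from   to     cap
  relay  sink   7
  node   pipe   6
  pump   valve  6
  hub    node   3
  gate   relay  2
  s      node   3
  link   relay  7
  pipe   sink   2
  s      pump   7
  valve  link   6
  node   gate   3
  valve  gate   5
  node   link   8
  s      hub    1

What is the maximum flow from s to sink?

9

Augment s->node->pipe->sink: bottleneck 2. Total 2.
Augment s->node->gate->relay->sink: bottleneck 1. Total 3.
Augment s->pump->valve->gate->relay->sink: bottleneck 1. Total 4.
Augment s->pump->valve->link->relay->sink: bottleneck 5. Total 9.
No augmenting path remains in the residual graph.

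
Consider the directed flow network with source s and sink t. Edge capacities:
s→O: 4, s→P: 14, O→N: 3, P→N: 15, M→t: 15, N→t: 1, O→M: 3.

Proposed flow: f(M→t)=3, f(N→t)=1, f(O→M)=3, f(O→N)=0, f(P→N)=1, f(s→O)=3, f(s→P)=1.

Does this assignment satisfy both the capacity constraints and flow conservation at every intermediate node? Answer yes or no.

Yes

Every edge has 0 ≤ f(e) ≤ cap(e).
At each intermediate node, inflow equals outflow.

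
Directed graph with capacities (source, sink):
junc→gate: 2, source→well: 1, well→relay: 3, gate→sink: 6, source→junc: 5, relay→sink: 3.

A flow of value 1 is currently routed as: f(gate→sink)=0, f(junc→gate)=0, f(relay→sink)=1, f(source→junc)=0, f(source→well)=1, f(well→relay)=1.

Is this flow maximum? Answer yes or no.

No

Residual path source→junc→gate→sink has bottleneck 2 > 0.
Pushing 2 along it raises the flow to 3, so the given flow is not maximum.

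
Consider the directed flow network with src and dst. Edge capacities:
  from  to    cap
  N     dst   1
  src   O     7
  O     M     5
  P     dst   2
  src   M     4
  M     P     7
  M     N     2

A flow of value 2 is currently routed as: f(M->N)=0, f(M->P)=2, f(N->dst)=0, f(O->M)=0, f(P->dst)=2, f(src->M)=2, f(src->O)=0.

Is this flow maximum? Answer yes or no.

Residual path src->M->N->dst has bottleneck 1 > 0.
Pushing 1 along it raises the flow to 3, so the given flow is not maximum.

No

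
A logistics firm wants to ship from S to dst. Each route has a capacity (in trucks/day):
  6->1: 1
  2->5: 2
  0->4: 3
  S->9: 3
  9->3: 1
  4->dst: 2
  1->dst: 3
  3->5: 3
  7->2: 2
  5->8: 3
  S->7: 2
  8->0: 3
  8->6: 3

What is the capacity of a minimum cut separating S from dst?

3

Max flow = 3 (via 3 augmenting paths).
In the residual at optimum, the set reachable from S is {9, S}.
Cut edges: 9->3 (cap 1), S->7 (cap 2). Sum = 3.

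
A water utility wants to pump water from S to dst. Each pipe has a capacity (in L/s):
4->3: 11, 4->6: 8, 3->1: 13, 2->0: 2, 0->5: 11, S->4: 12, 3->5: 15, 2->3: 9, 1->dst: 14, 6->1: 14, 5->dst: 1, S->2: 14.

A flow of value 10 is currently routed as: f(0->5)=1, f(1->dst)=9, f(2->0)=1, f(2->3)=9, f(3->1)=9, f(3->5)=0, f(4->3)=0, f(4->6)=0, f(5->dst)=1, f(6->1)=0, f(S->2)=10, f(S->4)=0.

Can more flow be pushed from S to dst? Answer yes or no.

Yes

Residual path S->4->3->1->dst has bottleneck 4 > 0.
Pushing 4 along it raises the flow to 14, so the given flow is not maximum.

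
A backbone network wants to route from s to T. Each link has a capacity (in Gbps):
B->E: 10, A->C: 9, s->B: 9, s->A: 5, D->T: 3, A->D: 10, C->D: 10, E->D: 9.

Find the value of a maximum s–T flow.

Augment s->A->D->T: bottleneck 3. Total 3.
No augmenting path remains in the residual graph.

3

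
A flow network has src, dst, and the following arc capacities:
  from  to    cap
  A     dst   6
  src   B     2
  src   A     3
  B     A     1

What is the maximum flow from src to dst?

4

Augment src->A->dst: bottleneck 3. Total 3.
Augment src->B->A->dst: bottleneck 1. Total 4.
No augmenting path remains in the residual graph.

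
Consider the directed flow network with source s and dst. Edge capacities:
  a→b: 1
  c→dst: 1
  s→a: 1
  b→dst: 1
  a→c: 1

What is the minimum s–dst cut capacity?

Max flow = 1 (via 1 augmenting path).
In the residual at optimum, the set reachable from s is {s}.
Cut edges: s→a (cap 1). Sum = 1.

1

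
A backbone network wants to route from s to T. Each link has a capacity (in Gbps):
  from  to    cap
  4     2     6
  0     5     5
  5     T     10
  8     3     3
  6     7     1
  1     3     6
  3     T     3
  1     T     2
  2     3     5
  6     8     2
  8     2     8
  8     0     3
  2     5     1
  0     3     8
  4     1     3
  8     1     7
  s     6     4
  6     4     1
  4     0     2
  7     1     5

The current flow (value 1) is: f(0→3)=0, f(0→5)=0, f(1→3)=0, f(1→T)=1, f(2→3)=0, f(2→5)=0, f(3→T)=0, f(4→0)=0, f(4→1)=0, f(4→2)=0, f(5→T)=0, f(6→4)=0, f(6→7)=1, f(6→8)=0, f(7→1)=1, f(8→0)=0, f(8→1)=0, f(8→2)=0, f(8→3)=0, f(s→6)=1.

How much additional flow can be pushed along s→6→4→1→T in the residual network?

1

Residual capacities along the path: s→6: 3, 6→4: 1, 4→1: 3, 1→T: 1.
Minimum is 1.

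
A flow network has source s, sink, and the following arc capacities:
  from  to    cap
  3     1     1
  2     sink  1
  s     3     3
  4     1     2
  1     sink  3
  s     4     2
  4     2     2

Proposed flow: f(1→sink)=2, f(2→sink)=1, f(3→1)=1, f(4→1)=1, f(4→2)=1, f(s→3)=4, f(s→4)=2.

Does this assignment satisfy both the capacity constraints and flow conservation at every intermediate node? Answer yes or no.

Capacity violated on s→3: flow 4 > capacity 3.

No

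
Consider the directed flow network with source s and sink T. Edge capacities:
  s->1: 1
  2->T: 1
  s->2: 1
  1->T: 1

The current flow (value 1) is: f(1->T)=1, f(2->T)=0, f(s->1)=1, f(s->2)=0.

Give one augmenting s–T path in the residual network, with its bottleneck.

s->2->T, bottleneck 1

Residual along s->2->T: s->2: 1, 2->T: 1.
Bottleneck = min = 1.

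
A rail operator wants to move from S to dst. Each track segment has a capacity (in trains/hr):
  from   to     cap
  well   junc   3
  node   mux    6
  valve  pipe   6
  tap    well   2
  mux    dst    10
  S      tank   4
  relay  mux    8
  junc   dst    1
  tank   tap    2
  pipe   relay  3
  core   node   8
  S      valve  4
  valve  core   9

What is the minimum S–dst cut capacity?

5

Max flow = 5 (via 3 augmenting paths).
In the residual at optimum, the set reachable from S is {S, junc, tank, tap, well}.
Cut edges: S→valve (cap 4), junc→dst (cap 1). Sum = 5.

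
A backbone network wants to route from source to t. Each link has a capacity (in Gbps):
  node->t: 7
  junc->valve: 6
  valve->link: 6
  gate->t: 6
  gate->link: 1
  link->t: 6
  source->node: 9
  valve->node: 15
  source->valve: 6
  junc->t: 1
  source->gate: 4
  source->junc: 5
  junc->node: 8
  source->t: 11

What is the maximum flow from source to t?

Augment source->t: bottleneck 11. Total 11.
Augment source->junc->t: bottleneck 1. Total 12.
Augment source->node->t: bottleneck 7. Total 19.
Augment source->gate->t: bottleneck 4. Total 23.
Augment source->valve->link->t: bottleneck 6. Total 29.
No augmenting path remains in the residual graph.

29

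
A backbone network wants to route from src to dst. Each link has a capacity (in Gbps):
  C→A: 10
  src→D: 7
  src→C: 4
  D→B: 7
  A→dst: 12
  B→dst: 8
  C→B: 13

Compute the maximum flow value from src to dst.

11

Augment src→C→A→dst: bottleneck 4. Total 4.
Augment src→D→B→dst: bottleneck 7. Total 11.
No augmenting path remains in the residual graph.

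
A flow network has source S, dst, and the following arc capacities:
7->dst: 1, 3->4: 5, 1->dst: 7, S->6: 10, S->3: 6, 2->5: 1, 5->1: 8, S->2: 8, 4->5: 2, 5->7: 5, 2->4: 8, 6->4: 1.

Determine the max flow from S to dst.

3

Augment S->2->5->7->dst: bottleneck 1. Total 1.
Augment S->2->4->5->1->dst: bottleneck 2. Total 3.
No augmenting path remains in the residual graph.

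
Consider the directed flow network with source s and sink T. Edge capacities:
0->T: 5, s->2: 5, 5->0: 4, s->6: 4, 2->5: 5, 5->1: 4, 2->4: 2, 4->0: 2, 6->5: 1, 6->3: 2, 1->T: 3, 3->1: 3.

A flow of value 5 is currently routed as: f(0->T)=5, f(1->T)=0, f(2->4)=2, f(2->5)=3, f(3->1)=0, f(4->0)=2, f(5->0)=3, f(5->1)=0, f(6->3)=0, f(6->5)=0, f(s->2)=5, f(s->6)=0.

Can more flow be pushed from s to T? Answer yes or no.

Yes

Residual path s->6->5->1->T has bottleneck 1 > 0.
Pushing 1 along it raises the flow to 6, so the given flow is not maximum.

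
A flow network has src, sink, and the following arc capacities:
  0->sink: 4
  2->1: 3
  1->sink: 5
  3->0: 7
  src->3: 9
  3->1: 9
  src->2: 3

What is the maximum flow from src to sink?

9

Augment src->3->0->sink: bottleneck 4. Total 4.
Augment src->3->1->sink: bottleneck 5. Total 9.
No augmenting path remains in the residual graph.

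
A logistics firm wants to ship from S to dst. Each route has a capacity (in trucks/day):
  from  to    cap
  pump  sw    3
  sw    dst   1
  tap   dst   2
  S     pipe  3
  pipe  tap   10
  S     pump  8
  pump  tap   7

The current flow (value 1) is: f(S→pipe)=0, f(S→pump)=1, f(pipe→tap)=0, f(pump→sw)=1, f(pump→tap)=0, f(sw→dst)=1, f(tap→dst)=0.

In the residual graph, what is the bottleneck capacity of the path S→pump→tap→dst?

Residual capacities along the path: S→pump: 7, pump→tap: 7, tap→dst: 2.
Minimum is 2.

2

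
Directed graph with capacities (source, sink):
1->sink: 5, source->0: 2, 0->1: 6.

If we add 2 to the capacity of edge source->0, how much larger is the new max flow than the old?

Original max flow = 2.
After raising cap(source->0), augmenting paths through that edge carry 2 more units.
New max flow = 4. Increase = 2.

2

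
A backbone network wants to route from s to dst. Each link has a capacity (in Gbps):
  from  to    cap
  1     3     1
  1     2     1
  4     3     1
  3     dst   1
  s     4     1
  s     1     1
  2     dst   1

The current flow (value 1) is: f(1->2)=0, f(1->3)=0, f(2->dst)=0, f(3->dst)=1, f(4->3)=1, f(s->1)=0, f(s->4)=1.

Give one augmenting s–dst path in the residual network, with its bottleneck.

Residual along s->1->2->dst: s->1: 1, 1->2: 1, 2->dst: 1.
Bottleneck = min = 1.

s->1->2->dst, bottleneck 1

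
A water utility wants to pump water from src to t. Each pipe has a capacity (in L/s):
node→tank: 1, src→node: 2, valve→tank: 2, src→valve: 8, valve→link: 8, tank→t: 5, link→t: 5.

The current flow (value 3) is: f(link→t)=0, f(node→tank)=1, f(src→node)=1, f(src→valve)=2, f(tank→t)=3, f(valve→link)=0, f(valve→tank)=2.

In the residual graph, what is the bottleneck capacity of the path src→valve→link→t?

Residual capacities along the path: src→valve: 6, valve→link: 8, link→t: 5.
Minimum is 5.

5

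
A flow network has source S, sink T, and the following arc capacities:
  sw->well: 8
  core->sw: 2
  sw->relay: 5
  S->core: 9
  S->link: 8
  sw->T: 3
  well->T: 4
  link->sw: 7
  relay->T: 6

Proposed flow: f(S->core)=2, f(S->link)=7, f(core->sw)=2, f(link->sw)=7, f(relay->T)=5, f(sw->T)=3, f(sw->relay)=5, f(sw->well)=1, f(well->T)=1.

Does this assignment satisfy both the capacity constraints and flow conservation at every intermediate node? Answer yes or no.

Yes

Every edge has 0 ≤ f(e) ≤ cap(e).
At each intermediate node, inflow equals outflow.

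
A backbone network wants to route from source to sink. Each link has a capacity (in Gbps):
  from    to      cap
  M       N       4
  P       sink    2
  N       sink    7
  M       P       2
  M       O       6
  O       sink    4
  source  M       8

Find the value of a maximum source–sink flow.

8

Augment source->M->N->sink: bottleneck 4. Total 4.
Augment source->M->P->sink: bottleneck 2. Total 6.
Augment source->M->O->sink: bottleneck 2. Total 8.
No augmenting path remains in the residual graph.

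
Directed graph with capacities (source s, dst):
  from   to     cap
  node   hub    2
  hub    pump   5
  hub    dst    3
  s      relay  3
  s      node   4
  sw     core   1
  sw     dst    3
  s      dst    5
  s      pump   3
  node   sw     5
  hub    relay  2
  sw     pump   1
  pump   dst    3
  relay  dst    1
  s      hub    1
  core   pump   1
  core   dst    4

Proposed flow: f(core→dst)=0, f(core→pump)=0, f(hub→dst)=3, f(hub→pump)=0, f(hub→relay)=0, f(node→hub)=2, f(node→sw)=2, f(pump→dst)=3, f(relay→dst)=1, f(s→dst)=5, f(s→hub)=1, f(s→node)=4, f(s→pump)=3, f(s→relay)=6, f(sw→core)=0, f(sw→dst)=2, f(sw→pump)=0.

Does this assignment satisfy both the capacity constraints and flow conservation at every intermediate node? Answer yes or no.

No

Capacity violated on s→relay: flow 6 > capacity 3.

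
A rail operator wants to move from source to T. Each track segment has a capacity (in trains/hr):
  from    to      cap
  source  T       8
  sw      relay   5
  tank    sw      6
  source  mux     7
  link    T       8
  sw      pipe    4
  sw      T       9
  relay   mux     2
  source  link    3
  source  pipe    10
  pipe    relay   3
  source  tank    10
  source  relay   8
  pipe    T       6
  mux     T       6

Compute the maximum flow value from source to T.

Augment source->T: bottleneck 8. Total 8.
Augment source->pipe->T: bottleneck 6. Total 14.
Augment source->link->T: bottleneck 3. Total 17.
Augment source->mux->T: bottleneck 6. Total 23.
Augment source->tank->sw->T: bottleneck 6. Total 29.
No augmenting path remains in the residual graph.

29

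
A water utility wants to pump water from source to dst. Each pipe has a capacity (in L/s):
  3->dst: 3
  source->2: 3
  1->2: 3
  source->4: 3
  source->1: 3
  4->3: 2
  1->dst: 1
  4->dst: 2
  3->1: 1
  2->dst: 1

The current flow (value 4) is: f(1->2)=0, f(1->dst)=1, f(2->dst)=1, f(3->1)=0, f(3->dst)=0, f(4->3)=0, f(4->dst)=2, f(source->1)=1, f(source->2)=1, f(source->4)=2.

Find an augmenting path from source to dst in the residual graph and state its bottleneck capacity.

Residual along source->4->3->dst: source->4: 1, 4->3: 2, 3->dst: 3.
Bottleneck = min = 1.

source->4->3->dst, bottleneck 1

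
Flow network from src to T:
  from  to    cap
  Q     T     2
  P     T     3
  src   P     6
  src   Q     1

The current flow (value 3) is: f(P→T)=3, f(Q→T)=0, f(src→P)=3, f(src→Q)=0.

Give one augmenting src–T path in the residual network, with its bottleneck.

Residual along src→Q→T: src→Q: 1, Q→T: 2.
Bottleneck = min = 1.

src→Q→T, bottleneck 1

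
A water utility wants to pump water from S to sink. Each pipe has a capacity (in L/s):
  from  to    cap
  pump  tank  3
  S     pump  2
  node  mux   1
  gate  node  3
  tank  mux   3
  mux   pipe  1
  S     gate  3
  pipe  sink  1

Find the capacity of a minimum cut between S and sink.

1

Max flow = 1 (via 1 augmenting path).
In the residual at optimum, the set reachable from S is {S, gate, mux, node, pump, tank}.
Cut edges: mux->pipe (cap 1). Sum = 1.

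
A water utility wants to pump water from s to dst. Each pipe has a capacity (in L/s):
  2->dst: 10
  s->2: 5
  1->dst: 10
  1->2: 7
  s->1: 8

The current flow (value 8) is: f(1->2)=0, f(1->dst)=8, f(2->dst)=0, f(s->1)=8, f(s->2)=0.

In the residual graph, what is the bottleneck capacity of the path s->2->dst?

5

Residual capacities along the path: s->2: 5, 2->dst: 10.
Minimum is 5.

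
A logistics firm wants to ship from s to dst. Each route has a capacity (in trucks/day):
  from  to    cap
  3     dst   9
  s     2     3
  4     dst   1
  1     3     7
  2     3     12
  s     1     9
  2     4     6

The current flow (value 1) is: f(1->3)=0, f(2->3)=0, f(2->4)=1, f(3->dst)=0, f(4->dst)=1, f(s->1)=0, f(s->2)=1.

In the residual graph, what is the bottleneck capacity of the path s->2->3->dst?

Residual capacities along the path: s->2: 2, 2->3: 12, 3->dst: 9.
Minimum is 2.

2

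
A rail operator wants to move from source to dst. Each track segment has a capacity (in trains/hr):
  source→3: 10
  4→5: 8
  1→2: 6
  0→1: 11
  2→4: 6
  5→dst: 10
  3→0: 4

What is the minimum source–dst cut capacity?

Max flow = 4 (via 1 augmenting path).
In the residual at optimum, the set reachable from source is {3, source}.
Cut edges: 3→0 (cap 4). Sum = 4.

4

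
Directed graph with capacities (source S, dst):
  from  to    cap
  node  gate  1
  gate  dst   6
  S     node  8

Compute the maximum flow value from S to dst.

Augment S->node->gate->dst: bottleneck 1. Total 1.
No augmenting path remains in the residual graph.

1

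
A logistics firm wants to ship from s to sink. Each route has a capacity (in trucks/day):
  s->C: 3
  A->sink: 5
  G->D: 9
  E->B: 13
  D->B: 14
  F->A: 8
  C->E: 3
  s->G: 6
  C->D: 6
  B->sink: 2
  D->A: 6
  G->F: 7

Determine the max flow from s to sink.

Augment s->G->F->A->sink: bottleneck 5. Total 5.
Augment s->G->D->B->sink: bottleneck 1. Total 6.
Augment s->C->D->B->sink: bottleneck 1. Total 7.
No augmenting path remains in the residual graph.

7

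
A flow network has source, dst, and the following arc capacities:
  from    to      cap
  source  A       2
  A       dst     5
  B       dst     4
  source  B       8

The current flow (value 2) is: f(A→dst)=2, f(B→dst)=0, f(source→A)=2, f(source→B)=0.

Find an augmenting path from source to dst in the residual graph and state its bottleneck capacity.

Residual along source→B→dst: source→B: 8, B→dst: 4.
Bottleneck = min = 4.

source→B→dst, bottleneck 4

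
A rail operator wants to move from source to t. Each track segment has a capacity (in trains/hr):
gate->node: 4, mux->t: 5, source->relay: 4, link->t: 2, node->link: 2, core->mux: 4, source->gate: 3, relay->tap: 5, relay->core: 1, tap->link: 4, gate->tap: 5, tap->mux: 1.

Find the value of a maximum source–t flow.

4

Augment source->gate->node->link->t: bottleneck 2. Total 2.
Augment source->gate->tap->mux->t: bottleneck 1. Total 3.
Augment source->relay->core->mux->t: bottleneck 1. Total 4.
No augmenting path remains in the residual graph.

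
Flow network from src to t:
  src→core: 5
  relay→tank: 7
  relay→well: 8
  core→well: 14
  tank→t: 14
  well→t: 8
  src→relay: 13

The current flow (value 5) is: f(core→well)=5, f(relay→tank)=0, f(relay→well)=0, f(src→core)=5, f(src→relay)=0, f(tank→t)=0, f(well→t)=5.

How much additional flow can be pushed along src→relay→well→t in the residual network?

3

Residual capacities along the path: src→relay: 13, relay→well: 8, well→t: 3.
Minimum is 3.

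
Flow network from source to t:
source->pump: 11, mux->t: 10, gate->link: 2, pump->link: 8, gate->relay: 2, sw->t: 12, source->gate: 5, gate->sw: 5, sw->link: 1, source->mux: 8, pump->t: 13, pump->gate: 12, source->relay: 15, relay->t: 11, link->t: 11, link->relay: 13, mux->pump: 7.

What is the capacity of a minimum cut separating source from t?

35

Max flow = 35 (via 4 augmenting paths).
In the residual at optimum, the set reachable from source is {relay, source}.
Cut edges: source->mux (cap 8), source->pump (cap 11), source->gate (cap 5), relay->t (cap 11). Sum = 35.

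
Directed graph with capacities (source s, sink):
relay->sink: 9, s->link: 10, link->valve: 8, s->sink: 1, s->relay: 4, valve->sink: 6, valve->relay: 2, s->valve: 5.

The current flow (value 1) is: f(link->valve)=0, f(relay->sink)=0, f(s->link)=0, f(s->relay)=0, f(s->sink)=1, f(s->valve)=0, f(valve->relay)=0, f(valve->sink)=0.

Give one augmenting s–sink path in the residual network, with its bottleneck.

s->valve->sink, bottleneck 5

Residual along s->valve->sink: s->valve: 5, valve->sink: 6.
Bottleneck = min = 5.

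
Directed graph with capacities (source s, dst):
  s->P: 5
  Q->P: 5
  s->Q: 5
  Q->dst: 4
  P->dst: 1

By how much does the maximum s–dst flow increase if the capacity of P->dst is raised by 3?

3

Original max flow = 5.
After raising cap(P->dst), augmenting paths through that edge carry 3 more units.
New max flow = 8. Increase = 3.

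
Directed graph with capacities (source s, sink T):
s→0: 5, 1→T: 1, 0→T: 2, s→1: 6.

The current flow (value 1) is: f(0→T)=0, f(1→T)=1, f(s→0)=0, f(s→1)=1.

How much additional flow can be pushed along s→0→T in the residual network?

Residual capacities along the path: s→0: 5, 0→T: 2.
Minimum is 2.

2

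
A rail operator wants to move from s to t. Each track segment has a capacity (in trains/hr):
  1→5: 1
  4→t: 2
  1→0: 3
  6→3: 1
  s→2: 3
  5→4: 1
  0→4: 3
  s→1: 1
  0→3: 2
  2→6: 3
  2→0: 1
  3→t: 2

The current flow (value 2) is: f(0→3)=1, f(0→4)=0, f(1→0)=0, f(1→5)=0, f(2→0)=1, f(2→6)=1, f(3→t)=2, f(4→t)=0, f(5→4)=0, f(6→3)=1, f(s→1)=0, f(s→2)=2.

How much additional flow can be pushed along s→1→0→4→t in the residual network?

Residual capacities along the path: s→1: 1, 1→0: 3, 0→4: 3, 4→t: 2.
Minimum is 1.

1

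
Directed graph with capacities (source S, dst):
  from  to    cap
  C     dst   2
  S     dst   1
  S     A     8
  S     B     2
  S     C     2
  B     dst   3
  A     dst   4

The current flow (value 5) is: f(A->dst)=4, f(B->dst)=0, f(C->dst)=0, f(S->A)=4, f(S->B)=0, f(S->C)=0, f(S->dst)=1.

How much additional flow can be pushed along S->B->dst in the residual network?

Residual capacities along the path: S->B: 2, B->dst: 3.
Minimum is 2.

2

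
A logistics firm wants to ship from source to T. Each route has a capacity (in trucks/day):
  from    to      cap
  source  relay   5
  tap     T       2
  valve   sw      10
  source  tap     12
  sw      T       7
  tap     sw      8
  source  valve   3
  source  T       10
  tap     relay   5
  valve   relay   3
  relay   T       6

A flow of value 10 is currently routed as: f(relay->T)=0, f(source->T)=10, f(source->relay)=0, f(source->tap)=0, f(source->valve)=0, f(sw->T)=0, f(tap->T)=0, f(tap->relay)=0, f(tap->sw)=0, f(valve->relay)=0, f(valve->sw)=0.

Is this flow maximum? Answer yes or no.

Residual path source->tap->T has bottleneck 2 > 0.
Pushing 2 along it raises the flow to 12, so the given flow is not maximum.

No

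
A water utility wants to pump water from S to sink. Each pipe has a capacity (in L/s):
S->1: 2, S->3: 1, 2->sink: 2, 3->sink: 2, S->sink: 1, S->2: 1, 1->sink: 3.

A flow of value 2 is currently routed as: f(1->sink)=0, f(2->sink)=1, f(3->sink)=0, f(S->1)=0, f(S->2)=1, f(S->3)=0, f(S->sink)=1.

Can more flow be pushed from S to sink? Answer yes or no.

Yes

Residual path S->1->sink has bottleneck 2 > 0.
Pushing 2 along it raises the flow to 4, so the given flow is not maximum.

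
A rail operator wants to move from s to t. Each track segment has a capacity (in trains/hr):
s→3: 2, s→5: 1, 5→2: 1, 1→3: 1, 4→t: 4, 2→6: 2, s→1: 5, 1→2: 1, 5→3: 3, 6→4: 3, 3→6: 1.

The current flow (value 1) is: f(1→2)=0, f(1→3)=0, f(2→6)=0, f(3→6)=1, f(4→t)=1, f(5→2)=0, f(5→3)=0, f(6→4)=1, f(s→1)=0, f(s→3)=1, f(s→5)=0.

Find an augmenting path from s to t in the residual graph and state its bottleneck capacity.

s→1→2→6→4→t, bottleneck 1

Residual along s→1→2→6→4→t: s→1: 5, 1→2: 1, 2→6: 2, 6→4: 2, 4→t: 3.
Bottleneck = min = 1.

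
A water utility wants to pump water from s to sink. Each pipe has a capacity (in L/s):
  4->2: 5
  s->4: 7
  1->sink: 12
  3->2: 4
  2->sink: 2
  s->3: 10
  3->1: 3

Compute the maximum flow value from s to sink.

Augment s->3->1->sink: bottleneck 3. Total 3.
Augment s->3->2->sink: bottleneck 2. Total 5.
No augmenting path remains in the residual graph.

5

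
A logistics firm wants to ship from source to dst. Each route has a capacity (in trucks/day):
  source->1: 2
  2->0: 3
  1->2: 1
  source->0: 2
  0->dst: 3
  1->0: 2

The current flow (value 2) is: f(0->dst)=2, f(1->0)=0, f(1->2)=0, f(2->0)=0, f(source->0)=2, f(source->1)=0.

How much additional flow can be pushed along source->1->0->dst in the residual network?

1

Residual capacities along the path: source->1: 2, 1->0: 2, 0->dst: 1.
Minimum is 1.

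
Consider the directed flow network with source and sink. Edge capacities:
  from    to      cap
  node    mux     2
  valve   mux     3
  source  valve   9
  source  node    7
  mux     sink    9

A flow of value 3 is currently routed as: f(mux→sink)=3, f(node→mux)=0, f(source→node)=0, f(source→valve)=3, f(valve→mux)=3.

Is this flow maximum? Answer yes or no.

No

Residual path source→node→mux→sink has bottleneck 2 > 0.
Pushing 2 along it raises the flow to 5, so the given flow is not maximum.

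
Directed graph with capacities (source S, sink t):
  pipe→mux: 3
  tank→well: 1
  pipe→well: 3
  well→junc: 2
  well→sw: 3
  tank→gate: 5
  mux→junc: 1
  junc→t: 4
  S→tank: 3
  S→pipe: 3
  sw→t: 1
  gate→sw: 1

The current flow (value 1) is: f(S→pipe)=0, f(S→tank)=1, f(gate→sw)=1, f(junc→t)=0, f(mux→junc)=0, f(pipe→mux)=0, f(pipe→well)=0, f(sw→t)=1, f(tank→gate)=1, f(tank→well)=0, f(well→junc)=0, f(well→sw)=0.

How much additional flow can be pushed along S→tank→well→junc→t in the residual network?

1

Residual capacities along the path: S→tank: 2, tank→well: 1, well→junc: 2, junc→t: 4.
Minimum is 1.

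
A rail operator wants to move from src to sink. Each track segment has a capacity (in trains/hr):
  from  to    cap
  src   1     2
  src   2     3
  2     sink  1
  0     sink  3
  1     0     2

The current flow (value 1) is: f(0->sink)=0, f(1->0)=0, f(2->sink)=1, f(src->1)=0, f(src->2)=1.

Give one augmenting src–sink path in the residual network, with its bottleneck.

Residual along src->1->0->sink: src->1: 2, 1->0: 2, 0->sink: 3.
Bottleneck = min = 2.

src->1->0->sink, bottleneck 2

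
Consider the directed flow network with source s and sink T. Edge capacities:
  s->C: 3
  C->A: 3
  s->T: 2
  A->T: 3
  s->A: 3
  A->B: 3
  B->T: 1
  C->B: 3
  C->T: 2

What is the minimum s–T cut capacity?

8

Max flow = 8 (via 4 augmenting paths).
In the residual at optimum, the set reachable from s is {s}.
Cut edges: s->C (cap 3), s->A (cap 3), s->T (cap 2). Sum = 8.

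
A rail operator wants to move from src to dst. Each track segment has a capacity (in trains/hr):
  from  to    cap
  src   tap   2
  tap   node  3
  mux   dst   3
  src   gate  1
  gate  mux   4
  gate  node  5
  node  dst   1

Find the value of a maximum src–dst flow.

2

Augment src->tap->node->dst: bottleneck 1. Total 1.
Augment src->gate->mux->dst: bottleneck 1. Total 2.
No augmenting path remains in the residual graph.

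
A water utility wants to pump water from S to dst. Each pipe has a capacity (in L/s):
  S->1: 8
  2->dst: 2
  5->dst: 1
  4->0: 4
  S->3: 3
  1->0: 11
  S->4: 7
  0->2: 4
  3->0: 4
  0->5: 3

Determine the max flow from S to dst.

3

Augment S->4->0->2->dst: bottleneck 2. Total 2.
Augment S->4->0->5->dst: bottleneck 1. Total 3.
No augmenting path remains in the residual graph.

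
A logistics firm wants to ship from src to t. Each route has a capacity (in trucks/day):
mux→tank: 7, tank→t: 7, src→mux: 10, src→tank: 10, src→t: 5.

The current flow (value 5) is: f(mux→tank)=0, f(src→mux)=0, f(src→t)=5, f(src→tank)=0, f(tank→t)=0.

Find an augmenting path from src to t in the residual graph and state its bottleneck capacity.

Residual along src→tank→t: src→tank: 10, tank→t: 7.
Bottleneck = min = 7.

src→tank→t, bottleneck 7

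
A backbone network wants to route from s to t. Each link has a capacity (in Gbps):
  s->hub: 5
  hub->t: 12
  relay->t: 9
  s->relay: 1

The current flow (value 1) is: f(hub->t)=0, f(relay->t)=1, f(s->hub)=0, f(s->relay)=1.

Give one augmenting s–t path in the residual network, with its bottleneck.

Residual along s->hub->t: s->hub: 5, hub->t: 12.
Bottleneck = min = 5.

s->hub->t, bottleneck 5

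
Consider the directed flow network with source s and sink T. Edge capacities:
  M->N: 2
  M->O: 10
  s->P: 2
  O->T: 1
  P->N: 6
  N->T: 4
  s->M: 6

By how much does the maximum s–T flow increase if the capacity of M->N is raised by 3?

Original max flow = 5.
Even with extra capacity on M->N, another cut of capacity 5 remains binding.
New max flow = 5. Increase = 0.

0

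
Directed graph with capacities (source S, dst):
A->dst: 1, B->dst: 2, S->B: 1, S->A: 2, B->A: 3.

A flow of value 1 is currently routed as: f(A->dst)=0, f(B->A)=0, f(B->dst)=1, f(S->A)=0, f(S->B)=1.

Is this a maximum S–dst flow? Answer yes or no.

No

Residual path S->A->dst has bottleneck 1 > 0.
Pushing 1 along it raises the flow to 2, so the given flow is not maximum.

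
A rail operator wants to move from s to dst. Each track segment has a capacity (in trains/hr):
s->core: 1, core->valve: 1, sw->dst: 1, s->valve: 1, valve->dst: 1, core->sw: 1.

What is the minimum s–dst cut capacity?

Max flow = 2 (via 2 augmenting paths).
In the residual at optimum, the set reachable from s is {s}.
Cut edges: s->core (cap 1), s->valve (cap 1). Sum = 2.

2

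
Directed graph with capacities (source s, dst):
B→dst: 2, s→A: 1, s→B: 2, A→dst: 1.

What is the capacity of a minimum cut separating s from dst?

3

Max flow = 3 (via 2 augmenting paths).
In the residual at optimum, the set reachable from s is {s}.
Cut edges: s→B (cap 2), s→A (cap 1). Sum = 3.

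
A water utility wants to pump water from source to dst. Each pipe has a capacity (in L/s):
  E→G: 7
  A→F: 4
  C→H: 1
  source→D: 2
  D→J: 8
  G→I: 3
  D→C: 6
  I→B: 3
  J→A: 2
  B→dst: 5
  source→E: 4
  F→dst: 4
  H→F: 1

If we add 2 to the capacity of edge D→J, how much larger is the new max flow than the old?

Original max flow = 5.
Edge D→J does not cross the min cut (source side {E, G, source}), so extra capacity there cannot help.
New max flow = 5. Increase = 0.

0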